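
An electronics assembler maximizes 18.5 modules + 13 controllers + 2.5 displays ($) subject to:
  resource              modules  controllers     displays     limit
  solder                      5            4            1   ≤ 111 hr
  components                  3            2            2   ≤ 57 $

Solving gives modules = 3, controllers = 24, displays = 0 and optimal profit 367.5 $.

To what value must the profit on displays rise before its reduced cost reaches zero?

10

Check each constraint at x*: solder 111/111 (tight); components 57/57 (tight).
From A_Bᵀ y = c: 5·y_solder + 3·y_components = 18.5; 4·y_solder + 2·y_components = 13.
This yields shadow prices y_solder = 1, y_components = 4.5.
displays enters the basis when its profit ≥ yᵀa₃ = 1·1 + 4.5·2 = 10.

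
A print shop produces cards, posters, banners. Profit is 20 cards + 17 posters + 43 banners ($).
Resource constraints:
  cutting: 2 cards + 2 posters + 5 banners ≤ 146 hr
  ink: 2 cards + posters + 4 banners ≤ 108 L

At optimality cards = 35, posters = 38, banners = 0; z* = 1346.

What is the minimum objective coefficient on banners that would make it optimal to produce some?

Check each constraint at x*: cutting 146/146 (tight); ink 108/108 (tight).
From A_Bᵀ y = c: 2·y_cutting + 2·y_ink = 20; 2·y_cutting + 1·y_ink = 17.
→ y_cutting = 7 and y_ink = 3.
banners enters the basis when its profit ≥ yᵀa₃ = 7·5 + 3·4 = 47.

47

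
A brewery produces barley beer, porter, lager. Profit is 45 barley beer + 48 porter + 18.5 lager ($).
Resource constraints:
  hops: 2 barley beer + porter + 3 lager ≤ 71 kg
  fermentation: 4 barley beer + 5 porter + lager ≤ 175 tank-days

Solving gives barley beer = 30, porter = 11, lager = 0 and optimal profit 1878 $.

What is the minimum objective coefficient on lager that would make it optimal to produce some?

Check each constraint at x*: hops 71/71 (tight); fermentation 175/175 (tight).
Dual feasibility on the basic columns requires 2·y_hops + 4·y_fermentation = 45, 1·y_hops + 5·y_fermentation = 48.
This yields shadow prices y_hops = 5.5, y_fermentation = 8.5.
lager enters the basis when its profit ≥ yᵀa₃ = 5.5·3 + 8.5·1 = 25.

25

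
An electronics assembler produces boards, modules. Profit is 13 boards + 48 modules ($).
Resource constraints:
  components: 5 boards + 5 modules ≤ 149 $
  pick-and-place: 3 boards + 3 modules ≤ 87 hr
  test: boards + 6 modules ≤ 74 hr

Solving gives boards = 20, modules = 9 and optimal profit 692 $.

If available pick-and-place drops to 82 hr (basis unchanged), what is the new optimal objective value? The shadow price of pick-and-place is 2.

682

Δb = -5, so new z* = 692 + (2)·(-5) = 692 − 10 = 682.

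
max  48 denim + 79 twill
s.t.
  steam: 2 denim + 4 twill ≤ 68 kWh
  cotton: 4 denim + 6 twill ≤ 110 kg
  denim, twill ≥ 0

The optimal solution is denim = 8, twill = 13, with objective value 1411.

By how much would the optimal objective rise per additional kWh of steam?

7

At the optimum: steam uses 68 of 68 (binding); cotton uses 110 of 110 (binding).
From A_Bᵀ y = c: 2·y_steam + 4·y_cotton = 48; 4·y_steam + 6·y_cotton = 79.
Solving: y_steam = 7, y_cotton = 8.5.
Shadow price of steam = 7.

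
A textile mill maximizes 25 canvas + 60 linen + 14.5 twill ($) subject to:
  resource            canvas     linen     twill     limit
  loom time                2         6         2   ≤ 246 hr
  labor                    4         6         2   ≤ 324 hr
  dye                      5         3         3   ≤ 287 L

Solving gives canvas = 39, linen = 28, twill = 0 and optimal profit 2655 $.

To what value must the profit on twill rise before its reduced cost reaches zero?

20

Check each constraint at x*: loom time 246/246 (tight); labor 324/324 (tight); dye 279/287 (slack 8).
Slack constraints have shadow price 0 (complementary slackness).
From A_Bᵀ y = c: 2·y_loom time + 4·y_labor = 25; 6·y_loom time + 6·y_labor = 60.
→ y_loom time = 7.5 and y_labor = 2.5.
twill enters the basis when its profit ≥ yᵀa₃ = 7.5·2 + 2.5·2 = 20.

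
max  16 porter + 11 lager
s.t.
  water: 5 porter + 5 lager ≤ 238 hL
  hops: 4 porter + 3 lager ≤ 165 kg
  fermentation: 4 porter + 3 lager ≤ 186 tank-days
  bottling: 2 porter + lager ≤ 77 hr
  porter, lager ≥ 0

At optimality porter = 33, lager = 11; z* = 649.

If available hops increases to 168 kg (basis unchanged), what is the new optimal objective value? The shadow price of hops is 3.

Δb = 3, so new z* = 649 + (3)·(3) = 649 + 9 = 658.

658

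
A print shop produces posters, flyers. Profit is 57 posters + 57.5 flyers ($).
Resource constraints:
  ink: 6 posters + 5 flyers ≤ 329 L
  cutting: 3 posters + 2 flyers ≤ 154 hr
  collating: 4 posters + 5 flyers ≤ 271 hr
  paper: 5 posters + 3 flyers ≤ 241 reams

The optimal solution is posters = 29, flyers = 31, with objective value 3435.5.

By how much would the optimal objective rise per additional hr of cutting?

Check each constraint at x*: ink 329/329 (tight); cutting 149/154 (slack 5); collating 271/271 (tight); paper 238/241 (slack 3).
By complementary slackness, y = 0 for the non-binding constraints.
From A_Bᵀ y = c: 6·y_ink + 4·y_collating = 57; 5·y_ink + 5·y_collating = 57.5.
This yields shadow prices y_ink = 5.5, y_collating = 6.
Shadow price of cutting = 0.

0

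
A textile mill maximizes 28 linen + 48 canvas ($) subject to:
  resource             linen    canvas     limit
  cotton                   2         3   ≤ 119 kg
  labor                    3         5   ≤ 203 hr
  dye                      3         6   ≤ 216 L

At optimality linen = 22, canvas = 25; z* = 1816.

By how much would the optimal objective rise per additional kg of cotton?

8

At the optimum: cotton uses 119 of 119 (binding); labor uses 191 of 203 (slack = 12); dye uses 216 of 216 (binding).
By complementary slackness, y = 0 for the non-binding constraint.
The binding rows give the dual system: 2·y_cotton + 3·y_dye = 28 and 3·y_cotton + 6·y_dye = 48.
Solving: y_cotton = 8, y_dye = 4.
Shadow price of cotton = 8.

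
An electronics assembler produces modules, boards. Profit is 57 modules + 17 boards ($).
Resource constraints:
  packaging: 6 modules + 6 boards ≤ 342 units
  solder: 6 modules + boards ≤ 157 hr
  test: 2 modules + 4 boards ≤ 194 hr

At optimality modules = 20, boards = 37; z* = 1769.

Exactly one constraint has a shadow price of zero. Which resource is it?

test

packaging: 342/342 (binding)
solder: 157/157 (binding)
test: 188/194 (slack 6)
By complementary slackness, a constraint with positive slack has shadow price 0 → test.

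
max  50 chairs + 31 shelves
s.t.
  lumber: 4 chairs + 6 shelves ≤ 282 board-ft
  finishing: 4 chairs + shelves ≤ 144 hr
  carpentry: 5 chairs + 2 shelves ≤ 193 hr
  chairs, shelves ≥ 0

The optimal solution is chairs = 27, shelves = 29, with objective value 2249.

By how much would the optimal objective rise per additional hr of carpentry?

Binding: lumber and carpentry. Non-binding: finishing (7 unused).
By complementary slackness, y = 0 for the non-binding constraint.
The binding rows give the dual system: 4·y_lumber + 5·y_carpentry = 50 and 6·y_lumber + 2·y_carpentry = 31.
Solving: y_lumber = 2.5, y_carpentry = 8.
Shadow price of carpentry = 8.

8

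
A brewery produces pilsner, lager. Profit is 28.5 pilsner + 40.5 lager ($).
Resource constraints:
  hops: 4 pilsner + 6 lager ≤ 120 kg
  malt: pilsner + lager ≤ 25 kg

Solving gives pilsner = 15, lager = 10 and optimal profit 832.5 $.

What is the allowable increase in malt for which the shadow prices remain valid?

Binding constraints: hops, malt. The basis is B = [[4,6],[1,1]] with det -2.
Per unit increase in malt, x* moves by d = (3, -2).
The basis stays optimal until lager reaches 0; allowable increase = 5 kg.

5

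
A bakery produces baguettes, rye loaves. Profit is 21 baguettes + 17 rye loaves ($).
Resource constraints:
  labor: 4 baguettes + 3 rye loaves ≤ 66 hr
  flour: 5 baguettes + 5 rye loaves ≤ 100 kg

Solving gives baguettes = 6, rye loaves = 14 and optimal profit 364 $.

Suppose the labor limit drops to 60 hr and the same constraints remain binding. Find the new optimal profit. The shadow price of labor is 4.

Δb = -6, so new z* = 364 + (4)·(-6) = 364 − 24 = 340.

340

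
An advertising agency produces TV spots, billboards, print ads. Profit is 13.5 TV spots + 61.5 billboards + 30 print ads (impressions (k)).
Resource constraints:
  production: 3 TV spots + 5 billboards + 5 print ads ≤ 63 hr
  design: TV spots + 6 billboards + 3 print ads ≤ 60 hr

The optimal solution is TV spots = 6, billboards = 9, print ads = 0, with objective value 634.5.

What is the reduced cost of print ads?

At the optimum: production uses 63 of 63 (binding); design uses 60 of 60 (binding).
Dual feasibility on the basic columns requires 3·y_production + 1·y_design = 13.5, 5·y_production + 6·y_design = 61.5.
Solving: y_production = 1.5, y_design = 9.
Reduced cost of print ads: c₃ − yᵀa₃ = 30 − (1.5·5 + 9·3) = 30 − 34.5 = -4.5.

-4.5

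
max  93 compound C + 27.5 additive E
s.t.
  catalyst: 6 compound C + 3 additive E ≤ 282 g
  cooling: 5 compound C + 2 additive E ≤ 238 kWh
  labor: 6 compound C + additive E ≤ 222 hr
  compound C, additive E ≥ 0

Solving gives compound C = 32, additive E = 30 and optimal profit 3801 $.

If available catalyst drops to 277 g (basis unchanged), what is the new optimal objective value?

3771

Binding: catalyst and labor. Non-binding: cooling (18 unused).
By complementary slackness, y = 0 for the non-binding constraint.
Dual feasibility on the basic columns requires 6·y_catalyst + 6·y_labor = 93, 3·y_catalyst + 1·y_labor = 27.5.
→ y_catalyst = 6 and y_labor = 9.5.
Δz = y_catalyst·Δb = 6 × (-5) = -30, so new z* = 3801 − 30 = 3771.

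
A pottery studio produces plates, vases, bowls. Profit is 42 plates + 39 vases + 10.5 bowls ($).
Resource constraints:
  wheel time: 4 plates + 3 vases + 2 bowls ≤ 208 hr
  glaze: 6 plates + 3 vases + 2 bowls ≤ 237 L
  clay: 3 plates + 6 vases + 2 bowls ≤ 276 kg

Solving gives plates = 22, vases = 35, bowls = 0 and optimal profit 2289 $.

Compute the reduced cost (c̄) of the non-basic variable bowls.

At the optimum: wheel time uses 193 of 208 (slack = 15); glaze uses 237 of 237 (binding); clay uses 276 of 276 (binding).
By complementary slackness, y = 0 for the non-binding constraint.
From A_Bᵀ y = c: 6·y_glaze + 3·y_clay = 42; 3·y_glaze + 6·y_clay = 39.
→ y_glaze = 5 and y_clay = 4.
Reduced cost of bowls: c₃ − yᵀa₃ = 10.5 − (5·2 + 4·2) = 10.5 − 18 = -7.5.

-7.5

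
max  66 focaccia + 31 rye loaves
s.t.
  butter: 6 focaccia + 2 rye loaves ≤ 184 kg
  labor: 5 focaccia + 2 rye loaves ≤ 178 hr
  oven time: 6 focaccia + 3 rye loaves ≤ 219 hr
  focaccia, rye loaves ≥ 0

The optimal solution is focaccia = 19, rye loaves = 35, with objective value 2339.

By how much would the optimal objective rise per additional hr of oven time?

Binding: butter and oven time. Non-binding: labor (13 unused).
Since labor is not tight, its dual is 0.
Dual feasibility on the basic columns requires 6·y_butter + 6·y_oven time = 66, 2·y_butter + 3·y_oven time = 31.
Solving: y_butter = 2, y_oven time = 9.
Shadow price of oven time = 9.

9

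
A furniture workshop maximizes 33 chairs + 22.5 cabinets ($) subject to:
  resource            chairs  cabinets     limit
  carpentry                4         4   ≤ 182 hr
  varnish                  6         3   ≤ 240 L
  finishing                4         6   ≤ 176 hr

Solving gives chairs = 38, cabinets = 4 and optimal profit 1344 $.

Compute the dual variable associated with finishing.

Binding: varnish and finishing. Non-binding: carpentry (14 unused).
Slack constraints have shadow price 0 (complementary slackness).
Dual feasibility on the basic columns requires 6·y_varnish + 4·y_finishing = 33, 3·y_varnish + 6·y_finishing = 22.5.
→ y_varnish = 4.5 and y_finishing = 1.5.
Shadow price of finishing = 1.5.

1.5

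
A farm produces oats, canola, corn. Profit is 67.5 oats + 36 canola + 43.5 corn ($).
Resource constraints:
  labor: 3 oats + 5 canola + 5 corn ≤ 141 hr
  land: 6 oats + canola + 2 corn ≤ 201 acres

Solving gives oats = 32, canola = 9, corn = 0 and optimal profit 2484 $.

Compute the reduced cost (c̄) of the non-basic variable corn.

Both labor and land are binding at x*.
From A_Bᵀ y = c: 3·y_labor + 6·y_land = 67.5; 5·y_labor + 1·y_land = 36.
Solving: y_labor = 5.5, y_land = 8.5.
Reduced cost of corn: c₃ − yᵀa₃ = 43.5 − (5.5·5 + 8.5·2) = 43.5 − 44.5 = -1.

-1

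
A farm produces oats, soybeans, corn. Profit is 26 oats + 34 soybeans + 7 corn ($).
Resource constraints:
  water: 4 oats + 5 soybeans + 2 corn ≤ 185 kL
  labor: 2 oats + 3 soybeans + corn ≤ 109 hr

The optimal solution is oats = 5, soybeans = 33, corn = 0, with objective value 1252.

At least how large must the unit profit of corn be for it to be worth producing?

Both water and labor are binding at x*.
From A_Bᵀ y = c: 4·y_water + 2·y_labor = 26; 5·y_water + 3·y_labor = 34.
This yields shadow prices y_water = 5, y_labor = 3.
corn enters the basis when its profit ≥ yᵀa₃ = 5·2 + 3·1 = 13.

13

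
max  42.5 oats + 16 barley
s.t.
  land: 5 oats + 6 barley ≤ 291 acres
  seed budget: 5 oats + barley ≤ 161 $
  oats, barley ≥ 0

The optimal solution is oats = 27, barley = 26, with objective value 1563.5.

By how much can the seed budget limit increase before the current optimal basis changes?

Binding constraints: land, seed budget. The basis is B = [[5,6],[5,1]] with det -25.
Per unit increase in seed budget, x* moves by d = (0.24, -0.2).
The basis stays optimal until barley reaches 0; allowable increase = 130 $.

130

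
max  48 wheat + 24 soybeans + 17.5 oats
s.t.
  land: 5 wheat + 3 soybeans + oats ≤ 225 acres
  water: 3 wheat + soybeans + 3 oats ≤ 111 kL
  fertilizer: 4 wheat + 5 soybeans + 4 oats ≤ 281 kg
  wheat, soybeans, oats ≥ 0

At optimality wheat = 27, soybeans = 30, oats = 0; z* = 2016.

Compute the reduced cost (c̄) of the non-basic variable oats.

Binding: land and water. Non-binding: fertilizer (23 unused).
By complementary slackness, y = 0 for the non-binding constraint.
From A_Bᵀ y = c: 5·y_land + 3·y_water = 48; 3·y_land + 1·y_water = 24.
This yields shadow prices y_land = 6, y_water = 6.
Reduced cost of oats: c₃ − yᵀa₃ = 17.5 − (6·1 + 6·3) = 17.5 − 24 = -6.5.

-6.5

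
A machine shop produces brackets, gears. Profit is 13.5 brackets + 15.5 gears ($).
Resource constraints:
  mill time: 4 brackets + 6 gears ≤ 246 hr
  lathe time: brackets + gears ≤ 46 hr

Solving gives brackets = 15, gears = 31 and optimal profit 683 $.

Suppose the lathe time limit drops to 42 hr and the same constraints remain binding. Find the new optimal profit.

Both mill time and lathe time are binding at x*.
From A_Bᵀ y = c: 4·y_mill time + 1·y_lathe time = 13.5; 6·y_mill time + 1·y_lathe time = 15.5.
This yields shadow prices y_mill time = 1, y_lathe time = 9.5.
Δz = y_lathe time·Δb = 9.5 × (-4) = -38, so new z* = 683 − 38 = 645.

645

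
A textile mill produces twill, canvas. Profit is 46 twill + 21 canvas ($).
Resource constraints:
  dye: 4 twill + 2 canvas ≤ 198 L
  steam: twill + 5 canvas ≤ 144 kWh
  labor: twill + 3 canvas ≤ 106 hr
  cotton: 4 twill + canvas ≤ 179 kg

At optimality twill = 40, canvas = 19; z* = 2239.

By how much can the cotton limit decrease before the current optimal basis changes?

Binding constraints: dye, cotton. The basis is B = [[4,2],[4,1]] with det -4.
Per unit decrease in cotton, x* moves by d = (-0.5, 1).
The basis stays optimal until steam becomes binding; allowable decrease = 2 kg.

2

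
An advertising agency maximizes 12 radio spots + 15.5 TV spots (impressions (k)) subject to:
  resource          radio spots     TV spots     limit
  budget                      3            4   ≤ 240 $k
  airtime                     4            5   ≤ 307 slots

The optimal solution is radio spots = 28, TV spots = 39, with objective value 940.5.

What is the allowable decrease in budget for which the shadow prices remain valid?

Binding constraints: budget, airtime. The basis is B = [[3,4],[4,5]] with det -1.
Per unit decrease in budget, x* moves by d = (5, -4).
The basis stays optimal until TV spots reaches 0; allowable decrease = 9.75 $k.

9.75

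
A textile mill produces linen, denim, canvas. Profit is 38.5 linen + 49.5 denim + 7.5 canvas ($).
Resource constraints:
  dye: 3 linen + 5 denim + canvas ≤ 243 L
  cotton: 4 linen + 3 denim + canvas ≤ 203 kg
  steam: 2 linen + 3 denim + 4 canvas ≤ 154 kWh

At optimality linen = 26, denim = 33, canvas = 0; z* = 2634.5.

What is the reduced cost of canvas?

-4

At the optimum: dye uses 243 of 243 (binding); cotton uses 203 of 203 (binding); steam uses 151 of 154 (slack = 3).
Slack constraints have shadow price 0 (complementary slackness).
Dual feasibility on the basic columns requires 3·y_dye + 4·y_cotton = 38.5, 5·y_dye + 3·y_cotton = 49.5.
→ y_dye = 7.5 and y_cotton = 4.
Reduced cost of canvas: c₃ − yᵀa₃ = 7.5 − (7.5·1 + 4·1) = 7.5 − 11.5 = -4.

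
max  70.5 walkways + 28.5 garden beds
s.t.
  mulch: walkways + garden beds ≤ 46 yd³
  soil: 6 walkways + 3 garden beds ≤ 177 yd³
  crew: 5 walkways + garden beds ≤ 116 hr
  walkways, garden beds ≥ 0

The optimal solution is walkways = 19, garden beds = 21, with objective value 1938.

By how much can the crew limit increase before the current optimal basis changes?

Binding constraints: soil, crew. The basis is B = [[6,3],[5,1]] with det -9.
Per unit increase in crew, x* moves by d = (0.3333, -0.6667).
The basis stays optimal until garden beds reaches 0; allowable increase = 31.5 hr.

31.5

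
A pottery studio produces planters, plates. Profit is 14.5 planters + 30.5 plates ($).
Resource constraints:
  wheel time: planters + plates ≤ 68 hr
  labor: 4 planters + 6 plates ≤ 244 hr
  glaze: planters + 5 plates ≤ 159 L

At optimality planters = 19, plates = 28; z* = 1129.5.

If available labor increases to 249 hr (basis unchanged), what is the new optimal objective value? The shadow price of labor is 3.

1144.5

Δb = 5, so new z* = 1129.5 + (3)·(5) = 1129.5 + 15 = 1144.5.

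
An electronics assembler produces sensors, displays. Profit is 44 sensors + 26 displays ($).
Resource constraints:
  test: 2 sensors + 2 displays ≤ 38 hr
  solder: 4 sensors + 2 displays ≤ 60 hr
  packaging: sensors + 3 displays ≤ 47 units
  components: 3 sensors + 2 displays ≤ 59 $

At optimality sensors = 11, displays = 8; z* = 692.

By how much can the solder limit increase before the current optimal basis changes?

16

Binding constraints: test, solder. The basis is B = [[2,2],[4,2]] with det -4.
Per unit increase in solder, x* moves by d = (0.5, -0.5).
The basis stays optimal until displays reaches 0; allowable increase = 16 hr.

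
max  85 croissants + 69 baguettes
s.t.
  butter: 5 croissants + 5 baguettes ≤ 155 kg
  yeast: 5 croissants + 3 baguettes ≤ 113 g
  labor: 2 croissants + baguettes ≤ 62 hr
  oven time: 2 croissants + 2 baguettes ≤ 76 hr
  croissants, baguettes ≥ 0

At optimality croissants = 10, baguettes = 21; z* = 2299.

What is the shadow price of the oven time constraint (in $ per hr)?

At the optimum: butter uses 155 of 155 (binding); yeast uses 113 of 113 (binding); labor uses 41 of 62 (slack = 21); oven time uses 62 of 76 (slack = 14).
Slack constraints have shadow price 0 (complementary slackness).
The binding rows give the dual system: 5·y_butter + 5·y_yeast = 85 and 5·y_butter + 3·y_yeast = 69.
→ y_butter = 9 and y_yeast = 8.
Shadow price of oven time = 0.

0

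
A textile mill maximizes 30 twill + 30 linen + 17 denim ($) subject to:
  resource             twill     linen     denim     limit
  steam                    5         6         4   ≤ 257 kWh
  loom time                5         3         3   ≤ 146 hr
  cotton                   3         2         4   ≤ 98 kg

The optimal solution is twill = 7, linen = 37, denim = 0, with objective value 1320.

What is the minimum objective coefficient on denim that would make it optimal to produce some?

Binding: steam and loom time. Non-binding: cotton (3 unused).
By complementary slackness, y = 0 for the non-binding constraint.
Dual feasibility on the basic columns requires 5·y_steam + 5·y_loom time = 30, 6·y_steam + 3·y_loom time = 30.
→ y_steam = 4 and y_loom time = 2.
denim enters the basis when its profit ≥ yᵀa₃ = 4·4 + 2·3 = 22.

22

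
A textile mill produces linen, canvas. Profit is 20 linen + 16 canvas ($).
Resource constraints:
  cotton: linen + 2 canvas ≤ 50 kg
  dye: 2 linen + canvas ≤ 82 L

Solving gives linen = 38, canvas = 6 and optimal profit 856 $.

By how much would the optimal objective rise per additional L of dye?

8

Both cotton and dye are binding at x*.
From A_Bᵀ y = c: 1·y_cotton + 2·y_dye = 20; 2·y_cotton + 1·y_dye = 16.
This yields shadow prices y_cotton = 4, y_dye = 8.
Shadow price of dye = 8.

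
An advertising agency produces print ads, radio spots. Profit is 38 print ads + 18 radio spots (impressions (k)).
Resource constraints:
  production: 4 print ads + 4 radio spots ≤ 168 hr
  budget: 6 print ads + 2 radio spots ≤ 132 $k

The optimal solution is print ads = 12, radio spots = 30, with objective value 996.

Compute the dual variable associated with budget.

5

Check each constraint at x*: production 168/168 (tight); budget 132/132 (tight).
The binding rows give the dual system: 4·y_production + 6·y_budget = 38 and 4·y_production + 2·y_budget = 18.
Solving: y_production = 2, y_budget = 5.
Shadow price of budget = 5.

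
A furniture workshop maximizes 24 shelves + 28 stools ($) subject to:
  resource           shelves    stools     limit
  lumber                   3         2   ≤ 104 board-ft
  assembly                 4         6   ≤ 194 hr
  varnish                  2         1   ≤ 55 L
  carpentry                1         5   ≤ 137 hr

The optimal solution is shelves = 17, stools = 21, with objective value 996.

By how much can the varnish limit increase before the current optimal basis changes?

Binding constraints: assembly, varnish. The basis is B = [[4,6],[2,1]] with det -8.
Per unit increase in varnish, x* moves by d = (0.75, -0.5).
The basis stays optimal until lumber becomes binding; allowable increase = 8.8 L.

8.8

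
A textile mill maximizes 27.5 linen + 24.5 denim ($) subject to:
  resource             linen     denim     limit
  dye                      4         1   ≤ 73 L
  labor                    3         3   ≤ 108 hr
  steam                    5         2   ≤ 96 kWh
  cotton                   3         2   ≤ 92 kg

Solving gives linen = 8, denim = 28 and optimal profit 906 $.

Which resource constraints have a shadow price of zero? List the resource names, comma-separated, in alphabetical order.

cotton, dye

dye: 60/73 (slack 13)
labor: 108/108 (binding)
steam: 96/96 (binding)
cotton: 80/92 (slack 12)
By complementary slackness, a constraint with positive slack has shadow price 0 → cotton, dye.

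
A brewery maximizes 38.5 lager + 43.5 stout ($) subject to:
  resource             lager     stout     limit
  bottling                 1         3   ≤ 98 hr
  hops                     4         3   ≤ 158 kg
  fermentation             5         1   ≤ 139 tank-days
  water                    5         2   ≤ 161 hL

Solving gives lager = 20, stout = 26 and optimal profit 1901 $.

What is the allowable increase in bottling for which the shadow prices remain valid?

Binding constraints: bottling, hops. The basis is B = [[1,3],[4,3]] with det -9.
Per unit increase in bottling, x* moves by d = (-0.3333, 0.4444).
The basis stays optimal until lager reaches 0; allowable increase = 60 hr.

60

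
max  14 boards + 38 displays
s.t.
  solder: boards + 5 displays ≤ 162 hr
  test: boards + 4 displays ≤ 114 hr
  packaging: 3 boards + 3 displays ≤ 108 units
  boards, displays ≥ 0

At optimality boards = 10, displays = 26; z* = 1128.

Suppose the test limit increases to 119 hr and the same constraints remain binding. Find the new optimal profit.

Check each constraint at x*: solder 140/162 (slack 22); test 114/114 (tight); packaging 108/108 (tight).
Slack constraints have shadow price 0 (complementary slackness).
The binding rows give the dual system: 1·y_test + 3·y_packaging = 14 and 4·y_test + 3·y_packaging = 38.
→ y_test = 8 and y_packaging = 2.
Δz = y_test·Δb = 8 × (5) = 40, so new z* = 1128 + 40 = 1168.

1168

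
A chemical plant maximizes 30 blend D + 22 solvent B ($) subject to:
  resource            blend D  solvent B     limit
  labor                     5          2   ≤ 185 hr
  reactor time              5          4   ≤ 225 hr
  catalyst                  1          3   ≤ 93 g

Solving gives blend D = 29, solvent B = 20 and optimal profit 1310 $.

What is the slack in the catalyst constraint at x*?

catalyst used = 1·29 + 3·20 = 89; slack = 93 − 89 = 4.

4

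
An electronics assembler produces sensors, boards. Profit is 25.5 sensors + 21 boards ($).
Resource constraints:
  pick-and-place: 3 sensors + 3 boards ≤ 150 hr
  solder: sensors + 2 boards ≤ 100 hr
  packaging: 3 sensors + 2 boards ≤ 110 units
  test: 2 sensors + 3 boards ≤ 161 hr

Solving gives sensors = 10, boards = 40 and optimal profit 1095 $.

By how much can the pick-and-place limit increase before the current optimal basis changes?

Binding constraints: pick-and-place, packaging. The basis is B = [[3,3],[3,2]] with det -3.
Per unit increase in pick-and-place, x* moves by d = (-0.6667, 1).
The basis stays optimal until solder becomes binding; allowable increase = 7.5 hr.

7.5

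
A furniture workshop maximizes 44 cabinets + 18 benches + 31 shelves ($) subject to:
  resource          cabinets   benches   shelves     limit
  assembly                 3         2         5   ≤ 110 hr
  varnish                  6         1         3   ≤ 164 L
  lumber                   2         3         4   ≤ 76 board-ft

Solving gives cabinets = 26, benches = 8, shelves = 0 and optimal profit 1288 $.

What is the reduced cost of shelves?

-3

Check each constraint at x*: assembly 94/110 (slack 16); varnish 164/164 (tight); lumber 76/76 (tight).
Since assembly is not tight, its dual is 0.
From A_Bᵀ y = c: 6·y_varnish + 2·y_lumber = 44; 1·y_varnish + 3·y_lumber = 18.
Solving: y_varnish = 6, y_lumber = 4.
Reduced cost of shelves: c₃ − yᵀa₃ = 31 − (6·3 + 4·4) = 31 − 34 = -3.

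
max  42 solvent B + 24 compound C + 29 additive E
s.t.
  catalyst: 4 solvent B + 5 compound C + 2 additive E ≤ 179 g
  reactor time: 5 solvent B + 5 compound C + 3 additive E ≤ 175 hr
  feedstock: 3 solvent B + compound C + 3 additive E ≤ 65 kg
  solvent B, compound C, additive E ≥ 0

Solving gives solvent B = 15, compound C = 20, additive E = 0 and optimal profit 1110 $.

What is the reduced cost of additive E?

-7

Binding: reactor time and feedstock. Non-binding: catalyst (19 unused).
By complementary slackness, y = 0 for the non-binding constraint.
Dual feasibility on the basic columns requires 5·y_reactor time + 3·y_feedstock = 42, 5·y_reactor time + 1·y_feedstock = 24.
→ y_reactor time = 3 and y_feedstock = 9.
Reduced cost of additive E: c₃ − yᵀa₃ = 29 − (3·3 + 9·3) = 29 − 36 = -7.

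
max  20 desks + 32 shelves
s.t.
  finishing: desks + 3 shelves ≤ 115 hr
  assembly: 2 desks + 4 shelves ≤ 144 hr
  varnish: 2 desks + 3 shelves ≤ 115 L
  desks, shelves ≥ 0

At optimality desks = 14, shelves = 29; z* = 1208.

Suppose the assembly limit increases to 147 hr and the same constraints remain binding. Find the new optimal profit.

1214

At the optimum: finishing uses 101 of 115 (slack = 14); assembly uses 144 of 144 (binding); varnish uses 115 of 115 (binding).
Slack constraints have shadow price 0 (complementary slackness).
The binding rows give the dual system: 2·y_assembly + 2·y_varnish = 20 and 4·y_assembly + 3·y_varnish = 32.
→ y_assembly = 2 and y_varnish = 8.
Δz = y_assembly·Δb = 2 × (3) = 6, so new z* = 1208 + 6 = 1214.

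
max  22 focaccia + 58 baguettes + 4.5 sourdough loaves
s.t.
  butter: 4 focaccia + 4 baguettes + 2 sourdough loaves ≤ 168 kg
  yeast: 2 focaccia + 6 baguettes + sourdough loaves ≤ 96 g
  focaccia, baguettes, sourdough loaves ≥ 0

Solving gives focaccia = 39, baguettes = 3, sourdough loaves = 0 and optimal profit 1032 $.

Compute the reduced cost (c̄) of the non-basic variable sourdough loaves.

At the optimum: butter uses 168 of 168 (binding); yeast uses 96 of 96 (binding).
From A_Bᵀ y = c: 4·y_butter + 2·y_yeast = 22; 4·y_butter + 6·y_yeast = 58.
This yields shadow prices y_butter = 1, y_yeast = 9.
Reduced cost of sourdough loaves: c₃ − yᵀa₃ = 4.5 − (1·2 + 9·1) = 4.5 − 11 = -6.5.

-6.5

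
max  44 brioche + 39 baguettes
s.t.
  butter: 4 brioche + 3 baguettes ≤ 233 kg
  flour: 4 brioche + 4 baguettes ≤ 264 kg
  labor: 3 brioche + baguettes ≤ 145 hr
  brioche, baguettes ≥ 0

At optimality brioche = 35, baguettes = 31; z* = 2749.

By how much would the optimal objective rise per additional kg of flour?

Check each constraint at x*: butter 233/233 (tight); flour 264/264 (tight); labor 136/145 (slack 9).
Slack constraints have shadow price 0 (complementary slackness).
From A_Bᵀ y = c: 4·y_butter + 4·y_flour = 44; 3·y_butter + 4·y_flour = 39.
This yields shadow prices y_butter = 5, y_flour = 6.
Shadow price of flour = 6.

6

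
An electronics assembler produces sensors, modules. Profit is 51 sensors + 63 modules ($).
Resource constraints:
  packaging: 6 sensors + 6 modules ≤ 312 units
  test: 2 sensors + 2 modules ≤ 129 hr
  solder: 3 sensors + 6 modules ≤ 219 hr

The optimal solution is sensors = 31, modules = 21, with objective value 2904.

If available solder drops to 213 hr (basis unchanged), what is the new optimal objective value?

2880

At the optimum: packaging uses 312 of 312 (binding); test uses 104 of 129 (slack = 25); solder uses 219 of 219 (binding).
Since test is not tight, its dual is 0.
The binding rows give the dual system: 6·y_packaging + 3·y_solder = 51 and 6·y_packaging + 6·y_solder = 63.
Solving: y_packaging = 6.5, y_solder = 4.
Δz = y_solder·Δb = 4 × (-6) = -24, so new z* = 2904 − 24 = 2880.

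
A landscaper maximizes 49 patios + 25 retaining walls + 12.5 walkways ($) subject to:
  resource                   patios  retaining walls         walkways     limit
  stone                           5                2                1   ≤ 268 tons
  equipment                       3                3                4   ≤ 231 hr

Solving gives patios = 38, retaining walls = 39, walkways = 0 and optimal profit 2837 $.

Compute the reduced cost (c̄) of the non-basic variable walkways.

-7.5

Both stone and equipment are binding at x*.
The binding rows give the dual system: 5·y_stone + 3·y_equipment = 49 and 2·y_stone + 3·y_equipment = 25.
This yields shadow prices y_stone = 8, y_equipment = 3.
Reduced cost of walkways: c₃ − yᵀa₃ = 12.5 − (8·1 + 3·4) = 12.5 − 20 = -7.5.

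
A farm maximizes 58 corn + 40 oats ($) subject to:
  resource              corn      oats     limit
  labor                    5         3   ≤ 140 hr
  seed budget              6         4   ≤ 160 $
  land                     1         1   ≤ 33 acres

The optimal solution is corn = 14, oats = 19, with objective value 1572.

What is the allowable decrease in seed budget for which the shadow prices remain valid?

28

Binding constraints: seed budget, land. The basis is B = [[6,4],[1,1]] with det 2.
Per unit decrease in seed budget, x* moves by d = (-0.5, 0.5).
The basis stays optimal until corn reaches 0; allowable decrease = 28 $.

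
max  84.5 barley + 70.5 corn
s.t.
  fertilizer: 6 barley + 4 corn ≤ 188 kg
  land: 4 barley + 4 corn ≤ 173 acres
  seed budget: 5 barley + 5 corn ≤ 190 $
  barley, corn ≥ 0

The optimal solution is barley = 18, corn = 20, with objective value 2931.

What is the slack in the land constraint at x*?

21

land used = 4·18 + 4·20 = 152; slack = 173 − 152 = 21.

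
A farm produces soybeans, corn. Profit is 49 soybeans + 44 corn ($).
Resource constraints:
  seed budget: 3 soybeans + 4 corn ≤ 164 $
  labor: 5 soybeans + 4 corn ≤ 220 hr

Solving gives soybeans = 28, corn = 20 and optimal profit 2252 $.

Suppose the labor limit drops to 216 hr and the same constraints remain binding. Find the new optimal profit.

2220

Both seed budget and labor are binding at x*.
The binding rows give the dual system: 3·y_seed budget + 5·y_labor = 49 and 4·y_seed budget + 4·y_labor = 44.
Solving: y_seed budget = 3, y_labor = 8.
Δz = y_labor·Δb = 8 × (-4) = -32, so new z* = 2252 − 32 = 2220.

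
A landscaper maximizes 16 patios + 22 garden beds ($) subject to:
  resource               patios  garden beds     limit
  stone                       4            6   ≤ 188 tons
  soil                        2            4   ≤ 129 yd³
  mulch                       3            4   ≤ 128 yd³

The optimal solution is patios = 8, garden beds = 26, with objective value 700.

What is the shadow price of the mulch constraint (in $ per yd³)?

Check each constraint at x*: stone 188/188 (tight); soil 120/129 (slack 9); mulch 128/128 (tight).
Since soil is not tight, its dual is 0.
The binding rows give the dual system: 4·y_stone + 3·y_mulch = 16 and 6·y_stone + 4·y_mulch = 22.
This yields shadow prices y_stone = 1, y_mulch = 4.
Shadow price of mulch = 4.

4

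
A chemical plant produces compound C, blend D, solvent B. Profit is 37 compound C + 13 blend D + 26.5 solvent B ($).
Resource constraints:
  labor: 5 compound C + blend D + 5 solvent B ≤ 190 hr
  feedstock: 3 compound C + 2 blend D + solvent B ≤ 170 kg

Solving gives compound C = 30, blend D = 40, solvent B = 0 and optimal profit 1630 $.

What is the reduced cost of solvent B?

Check each constraint at x*: labor 190/190 (tight); feedstock 170/170 (tight).
From A_Bᵀ y = c: 5·y_labor + 3·y_feedstock = 37; 1·y_labor + 2·y_feedstock = 13.
Solving: y_labor = 5, y_feedstock = 4.
Reduced cost of solvent B: c₃ − yᵀa₃ = 26.5 − (5·5 + 4·1) = 26.5 − 29 = -2.5.

-2.5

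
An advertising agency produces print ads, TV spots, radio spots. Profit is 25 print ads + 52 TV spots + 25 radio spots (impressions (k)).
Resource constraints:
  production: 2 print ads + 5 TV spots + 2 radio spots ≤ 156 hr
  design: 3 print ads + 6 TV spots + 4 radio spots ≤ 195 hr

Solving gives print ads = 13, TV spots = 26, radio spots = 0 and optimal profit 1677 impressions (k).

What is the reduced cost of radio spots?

At the optimum: production uses 156 of 156 (binding); design uses 195 of 195 (binding).
The binding rows give the dual system: 2·y_production + 3·y_design = 25 and 5·y_production + 6·y_design = 52.
→ y_production = 2 and y_design = 7.
Reduced cost of radio spots: c₃ − yᵀa₃ = 25 − (2·2 + 7·4) = 25 − 32 = -7.

-7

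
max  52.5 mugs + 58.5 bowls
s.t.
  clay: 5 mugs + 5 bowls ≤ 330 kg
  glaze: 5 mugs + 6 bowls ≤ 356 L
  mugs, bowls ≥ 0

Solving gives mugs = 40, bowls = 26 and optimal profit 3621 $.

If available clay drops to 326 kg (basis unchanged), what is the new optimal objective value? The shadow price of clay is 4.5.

3603

Δb = -4, so new z* = 3621 + (4.5)·(-4) = 3621 − 18 = 3603.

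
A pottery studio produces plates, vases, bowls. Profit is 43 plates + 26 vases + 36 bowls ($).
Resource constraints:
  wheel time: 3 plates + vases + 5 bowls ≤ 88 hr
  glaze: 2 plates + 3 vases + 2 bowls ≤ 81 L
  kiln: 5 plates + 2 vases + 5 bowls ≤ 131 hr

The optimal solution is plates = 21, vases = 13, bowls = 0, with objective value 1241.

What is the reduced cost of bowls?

-7

Binding: glaze and kiln. Non-binding: wheel time (12 unused).
Since wheel time is not tight, its dual is 0.
Dual feasibility on the basic columns requires 2·y_glaze + 5·y_kiln = 43, 3·y_glaze + 2·y_kiln = 26.
This yields shadow prices y_glaze = 4, y_kiln = 7.
Reduced cost of bowls: c₃ − yᵀa₃ = 36 − (4·2 + 7·5) = 36 − 43 = -7.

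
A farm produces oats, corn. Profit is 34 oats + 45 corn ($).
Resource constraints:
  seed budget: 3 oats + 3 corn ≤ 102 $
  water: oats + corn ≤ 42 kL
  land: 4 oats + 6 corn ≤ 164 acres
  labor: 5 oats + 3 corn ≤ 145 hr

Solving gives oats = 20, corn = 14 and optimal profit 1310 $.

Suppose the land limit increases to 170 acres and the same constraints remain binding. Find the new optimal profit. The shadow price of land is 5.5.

Δb = 6, so new z* = 1310 + (5.5)·(6) = 1310 + 33 = 1343.

1343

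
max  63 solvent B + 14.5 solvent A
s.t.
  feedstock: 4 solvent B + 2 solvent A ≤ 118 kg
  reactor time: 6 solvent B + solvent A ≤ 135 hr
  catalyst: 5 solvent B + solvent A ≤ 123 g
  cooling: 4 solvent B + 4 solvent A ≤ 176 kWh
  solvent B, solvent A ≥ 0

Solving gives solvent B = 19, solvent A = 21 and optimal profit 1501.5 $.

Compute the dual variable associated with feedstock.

At the optimum: feedstock uses 118 of 118 (binding); reactor time uses 135 of 135 (binding); catalyst uses 116 of 123 (slack = 7); cooling uses 160 of 176 (slack = 16).
Slack constraints have shadow price 0 (complementary slackness).
The binding rows give the dual system: 4·y_feedstock + 6·y_reactor time = 63 and 2·y_feedstock + 1·y_reactor time = 14.5.
This yields shadow prices y_feedstock = 3, y_reactor time = 8.5.
Shadow price of feedstock = 3.

3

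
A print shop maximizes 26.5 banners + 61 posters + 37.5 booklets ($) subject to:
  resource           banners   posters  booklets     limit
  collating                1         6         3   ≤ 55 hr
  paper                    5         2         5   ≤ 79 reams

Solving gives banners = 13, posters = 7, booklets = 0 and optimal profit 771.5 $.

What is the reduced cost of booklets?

At the optimum: collating uses 55 of 55 (binding); paper uses 79 of 79 (binding).
Dual feasibility on the basic columns requires 1·y_collating + 5·y_paper = 26.5, 6·y_collating + 2·y_paper = 61.
Solving: y_collating = 9, y_paper = 3.5.
Reduced cost of booklets: c₃ − yᵀa₃ = 37.5 − (9·3 + 3.5·5) = 37.5 − 44.5 = -7.

-7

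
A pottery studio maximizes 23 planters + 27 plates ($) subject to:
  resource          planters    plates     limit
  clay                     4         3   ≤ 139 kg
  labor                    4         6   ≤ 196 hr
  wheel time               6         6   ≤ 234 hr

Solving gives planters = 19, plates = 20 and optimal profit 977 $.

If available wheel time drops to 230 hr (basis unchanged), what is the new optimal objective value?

At the optimum: clay uses 136 of 139 (slack = 3); labor uses 196 of 196 (binding); wheel time uses 234 of 234 (binding).
By complementary slackness, y = 0 for the non-binding constraint.
From A_Bᵀ y = c: 4·y_labor + 6·y_wheel time = 23; 6·y_labor + 6·y_wheel time = 27.
Solving: y_labor = 2, y_wheel time = 2.5.
Δz = y_wheel time·Δb = 2.5 × (-4) = -10, so new z* = 977 − 10 = 967.

967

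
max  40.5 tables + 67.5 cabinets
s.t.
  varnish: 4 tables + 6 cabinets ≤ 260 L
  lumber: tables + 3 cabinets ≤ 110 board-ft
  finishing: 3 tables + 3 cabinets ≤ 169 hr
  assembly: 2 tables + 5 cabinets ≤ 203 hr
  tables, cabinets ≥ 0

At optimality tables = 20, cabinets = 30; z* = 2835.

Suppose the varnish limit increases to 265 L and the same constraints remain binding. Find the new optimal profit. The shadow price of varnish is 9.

2880

Δb = 5, so new z* = 2835 + (9)·(5) = 2835 + 45 = 2880.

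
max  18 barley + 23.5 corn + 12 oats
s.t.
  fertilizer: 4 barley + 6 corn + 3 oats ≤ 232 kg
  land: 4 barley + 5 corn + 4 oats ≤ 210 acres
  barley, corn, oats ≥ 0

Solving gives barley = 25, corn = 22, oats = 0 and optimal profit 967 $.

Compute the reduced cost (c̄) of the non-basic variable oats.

-5

At the optimum: fertilizer uses 232 of 232 (binding); land uses 210 of 210 (binding).
From A_Bᵀ y = c: 4·y_fertilizer + 4·y_land = 18; 6·y_fertilizer + 5·y_land = 23.5.
This yields shadow prices y_fertilizer = 1, y_land = 3.5.
Reduced cost of oats: c₃ − yᵀa₃ = 12 − (1·3 + 3.5·4) = 12 − 17 = -5.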